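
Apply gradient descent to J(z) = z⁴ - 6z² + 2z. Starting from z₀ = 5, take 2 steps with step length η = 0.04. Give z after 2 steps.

J′(z) = 4z³ - 12z + 2
Step 1: J′(5) = 442; z₁ = 5 − 0.04·442 = -12.68
Step 2: J′(-12.68) = -8000.723328; z₂ = -12.68 − 0.04·(-8000.723328) = 307.34893312

307.34893312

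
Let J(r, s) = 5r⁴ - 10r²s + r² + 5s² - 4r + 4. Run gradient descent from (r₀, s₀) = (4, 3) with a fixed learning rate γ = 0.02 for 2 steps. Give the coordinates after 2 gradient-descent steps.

∇J = (20r³ - 20rs + 2r - 4, -10r² + 10s)
Step 1: at (4, 3), ∇J = (1044, -130) → (4, 3) − 0.02·(1044, -130) = (-16.88, 5.6)
Step 2: at (-16.88, 5.6), ∇J = (-94341.05344, -2793.344) → (-16.88, 5.6) − 0.02·(-94341.05344, -2793.344) = (1869.9410688, 61.46688)

(1869.9410688, 61.46688)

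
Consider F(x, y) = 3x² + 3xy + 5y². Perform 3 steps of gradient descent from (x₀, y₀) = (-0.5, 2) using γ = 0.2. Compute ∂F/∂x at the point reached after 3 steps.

-19.296

∇F = (6x + 3y, 3x + 10y)
Step 1: at (-0.5, 2), ∇F = (3, 18.5) → (-0.5, 2) − 0.2·(3, 18.5) = (-1.1, -1.7)
Step 2: at (-1.1, -1.7), ∇F = (-11.7, -20.3) → (-1.1, -1.7) − 0.2·(-11.7, -20.3) = (1.24, 2.36)
Step 3: at (1.24, 2.36), ∇F = (14.52, 27.32) → (1.24, 2.36) − 0.2·(14.52, 27.32) = (-1.664, -3.104)
∂F/∂x at (-1.664, -3.104) = -19.296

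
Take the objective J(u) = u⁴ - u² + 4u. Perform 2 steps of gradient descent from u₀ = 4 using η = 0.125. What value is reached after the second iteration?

10363.5625

J′(u) = 4u³ - 2u + 4
Step 1: J′(4) = 252; u₁ = 4 − 0.125·252 = -27.5
Step 2: J′(-27.5) = -83128.5; u₂ = -27.5 − 0.125·(-83128.5) = 10363.5625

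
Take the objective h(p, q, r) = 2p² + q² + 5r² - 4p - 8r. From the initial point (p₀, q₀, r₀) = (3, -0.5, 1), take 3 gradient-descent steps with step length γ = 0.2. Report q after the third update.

-0.108

∇h = (4p - 4, 2q, 10r - 8)
Step 1: at (3, -0.5, 1), ∇h = (8, -1, 2) → (3, -0.5, 1) − 0.2·(8, -1, 2) = (1.4, -0.3, 0.6)
Step 2: at (1.4, -0.3, 0.6), ∇h = (1.6, -0.6, -2) → (1.4, -0.3, 0.6) − 0.2·(1.6, -0.6, -2) = (1.08, -0.18, 1)
Step 3: at (1.08, -0.18, 1), ∇h = (0.32, -0.36, 2) → (1.08, -0.18, 1) − 0.2·(0.32, -0.36, 2) = (1.016, -0.108, 0.6)
q = -0.108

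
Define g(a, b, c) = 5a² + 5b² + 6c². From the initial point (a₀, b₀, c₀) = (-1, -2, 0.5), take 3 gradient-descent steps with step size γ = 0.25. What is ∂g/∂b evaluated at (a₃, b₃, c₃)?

67.5

∇g = (10a, 10b, 12c)
(a₁, b₁, c₁) = (-1, -2, 0.5) − 0.25·(-10, -20, 6) = (1.5, 3, -1)
(a₂, b₂, c₂) = (1.5, 3, -1) − 0.25·(15, 30, -12) = (-2.25, -4.5, 2)
(a₃, b₃, c₃) = (-2.25, -4.5, 2) − 0.25·(-22.5, -45, 24) = (3.375, 6.75, -4)
∂g/∂b at (3.375, 6.75, -4) = 67.5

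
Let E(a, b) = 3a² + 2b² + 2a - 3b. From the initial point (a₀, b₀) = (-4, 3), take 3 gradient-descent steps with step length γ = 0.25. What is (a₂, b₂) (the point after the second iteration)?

(-1.25, 0.75)

∇E = (6a + 2, 4b - 3)
(a₁, b₁) = (-4, 3) − 0.25·(-22, 9) = (1.5, 0.75)
(a₂, b₂) = (1.5, 0.75) − 0.25·(11, 0) = (-1.25, 0.75)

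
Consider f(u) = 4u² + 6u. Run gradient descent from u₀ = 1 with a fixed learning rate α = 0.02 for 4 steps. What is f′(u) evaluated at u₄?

f′(u) = 8u + 6
Step 1: f′(1) = 14; u₁ = 1 − 0.02·14 = 0.72
Step 2: f′(0.72) = 11.76; u₂ = 0.72 − 0.02·11.76 = 0.4848
Step 3: f′(0.4848) = 9.8784; u₃ = 0.4848 − 0.02·9.8784 = 0.287232
Step 4: f′(0.287232) = 8.297856; u₄ = 0.287232 − 0.02·8.297856 = 0.12127488
f′(u) at (0.12127488) = 6.97019904

6.97019904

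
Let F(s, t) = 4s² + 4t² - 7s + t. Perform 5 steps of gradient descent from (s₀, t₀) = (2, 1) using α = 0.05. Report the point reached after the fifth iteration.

(0.96248, -0.03752)

∇F = (8s - 7, 8t + 1)
(s₁, t₁) = (2, 1) − 0.05·(9, 9) = (1.55, 0.55)
(s₂, t₂) = (1.55, 0.55) − 0.05·(5.4, 5.4) = (1.28, 0.28)
(s₃, t₃) = (1.28, 0.28) − 0.05·(3.24, 3.24) = (1.118, 0.118)
(s₄, t₄) = (1.118, 0.118) − 0.05·(1.944, 1.944) = (1.0208, 0.0208)
(s₅, t₅) = (1.0208, 0.0208) − 0.05·(1.1664, 1.1664) = (0.96248, -0.03752)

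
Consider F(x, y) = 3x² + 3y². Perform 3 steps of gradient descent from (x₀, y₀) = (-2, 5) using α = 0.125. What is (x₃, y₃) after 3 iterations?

(-0.03125, 0.078125)

∇F = (6x, 6y)
(x₁, y₁) = (-2, 5) − 0.125·(-12, 30) = (-0.5, 1.25)
(x₂, y₂) = (-0.5, 1.25) − 0.125·(-3, 7.5) = (-0.125, 0.3125)
(x₃, y₃) = (-0.125, 0.3125) − 0.125·(-0.75, 1.875) = (-0.03125, 0.078125)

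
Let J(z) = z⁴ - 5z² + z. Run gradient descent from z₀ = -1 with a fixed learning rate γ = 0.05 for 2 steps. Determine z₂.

-1.582925

J′(z) = 4z³ - 10z + 1
z₁ = -1 − 0.05·7 = -1.35
z₂ = -1.35 − 0.05·4.6585 = -1.582925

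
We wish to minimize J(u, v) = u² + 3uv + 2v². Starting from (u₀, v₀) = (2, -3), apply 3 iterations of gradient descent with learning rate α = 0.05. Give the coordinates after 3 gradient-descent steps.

(2.561625, -2.3625)

∇J = (2u + 3v, 3u + 4v)
(u₁, v₁) = (2, -3) − 0.05·(-5, -6) = (2.25, -2.7)
(u₂, v₂) = (2.25, -2.7) − 0.05·(-3.6, -4.05) = (2.43, -2.4975)
(u₃, v₃) = (2.43, -2.4975) − 0.05·(-2.6325, -2.7) = (2.561625, -2.3625)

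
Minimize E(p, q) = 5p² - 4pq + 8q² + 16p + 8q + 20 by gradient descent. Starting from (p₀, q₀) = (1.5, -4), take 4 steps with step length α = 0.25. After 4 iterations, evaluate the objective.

3658184.3720703125

∇E = (10p - 4q + 16, -4p + 16q + 8)
(p₁, q₁) = (1.5, -4) − 0.25·(47, -62) = (-10.25, 11.5)
(p₂, q₂) = (-10.25, 11.5) − 0.25·(-132.5, 233) = (22.875, -46.75)
(p₃, q₃) = (22.875, -46.75) − 0.25·(431.75, -831.5) = (-85.0625, 161.125)
(p₄, q₄) = (-85.0625, 161.125) − 0.25·(-1479.125, 2926.25) = (284.71875, -570.4375)
E(284.71875, -570.4375) = 3658184.3720703125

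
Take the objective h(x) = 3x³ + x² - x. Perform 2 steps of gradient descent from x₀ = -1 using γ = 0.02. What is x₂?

h′(x) = 9x² + 2x - 1
Step 1: h′(-1) = 6; x₁ = -1 − 0.02·6 = -1.12
Step 2: h′(-1.12) = 8.0496; x₂ = -1.12 − 0.02·8.0496 = -1.280992

-1.280992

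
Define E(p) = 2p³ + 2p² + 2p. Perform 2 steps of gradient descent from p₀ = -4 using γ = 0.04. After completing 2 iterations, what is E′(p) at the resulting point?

E′(p) = 6p² + 4p + 2
p₁ = -4 − 0.04·82 = -7.28
p₂ = -7.28 − 0.04·290.8704 = -18.914816
E′(p) at (-18.914816) = 2072.962321883136

2072.962321883136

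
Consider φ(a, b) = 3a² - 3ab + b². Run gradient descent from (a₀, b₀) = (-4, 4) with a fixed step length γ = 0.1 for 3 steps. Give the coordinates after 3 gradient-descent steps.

∇φ = (6a - 3b, -3a + 2b)
(a₁, b₁) = (-4, 4) − 0.1·(-36, 20) = (-0.4, 2)
(a₂, b₂) = (-0.4, 2) − 0.1·(-8.4, 5.2) = (0.44, 1.48)
(a₃, b₃) = (0.44, 1.48) − 0.1·(-1.8, 1.64) = (0.62, 1.316)

(0.62, 1.316)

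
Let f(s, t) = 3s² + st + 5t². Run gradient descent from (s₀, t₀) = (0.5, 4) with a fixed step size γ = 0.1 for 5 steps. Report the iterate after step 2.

∇f = (6s + t, s + 10t)
(s₁, t₁) = (0.5, 4) − 0.1·(7, 40.5) = (-0.2, -0.05)
(s₂, t₂) = (-0.2, -0.05) − 0.1·(-1.25, -0.7) = (-0.075, 0.02)

(-0.075, 0.02)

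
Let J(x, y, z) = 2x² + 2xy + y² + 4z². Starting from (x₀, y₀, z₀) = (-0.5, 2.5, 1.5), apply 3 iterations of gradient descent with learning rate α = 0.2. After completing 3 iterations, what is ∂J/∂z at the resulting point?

-2.592

∇J = (4x + 2y, 2x + 2y, 8z)
(x₁, y₁, z₁) = (-0.5, 2.5, 1.5) − 0.2·(3, 4, 12) = (-1.1, 1.7, -0.9)
(x₂, y₂, z₂) = (-1.1, 1.7, -0.9) − 0.2·(-1, 1.2, -7.2) = (-0.9, 1.46, 0.54)
(x₃, y₃, z₃) = (-0.9, 1.46, 0.54) − 0.2·(-0.68, 1.12, 4.32) = (-0.764, 1.236, -0.324)
∂J/∂z at (-0.764, 1.236, -0.324) = -2.592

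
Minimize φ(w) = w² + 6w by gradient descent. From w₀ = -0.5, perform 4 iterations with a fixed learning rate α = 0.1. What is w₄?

φ′(w) = 2w + 6
w₁ = -0.5 − 0.1·5 = -1
w₂ = -1 − 0.1·4 = -1.4
w₃ = -1.4 − 0.1·3.2 = -1.72
w₄ = -1.72 − 0.1·2.56 = -1.976

-1.976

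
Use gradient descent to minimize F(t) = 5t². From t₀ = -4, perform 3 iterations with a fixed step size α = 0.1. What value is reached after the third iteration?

0

F′(t) = 10t
t₁ = -4 − 0.1·(-40) = 0
t₂ = 0 − 0.1·0 = 0
t₃ = 0 − 0.1·0 = 0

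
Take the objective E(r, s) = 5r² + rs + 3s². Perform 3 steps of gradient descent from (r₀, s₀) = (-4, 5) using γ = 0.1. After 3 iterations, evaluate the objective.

0.557329

∇E = (10r + s, r + 6s)
Step 1: at (-4, 5), ∇E = (-35, 26) → (-4, 5) − 0.1·(-35, 26) = (-0.5, 2.4)
Step 2: at (-0.5, 2.4), ∇E = (-2.6, 13.9) → (-0.5, 2.4) − 0.1·(-2.6, 13.9) = (-0.24, 1.01)
Step 3: at (-0.24, 1.01), ∇E = (-1.39, 5.82) → (-0.24, 1.01) − 0.1·(-1.39, 5.82) = (-0.101, 0.428)
E(-0.101, 0.428) = 0.557329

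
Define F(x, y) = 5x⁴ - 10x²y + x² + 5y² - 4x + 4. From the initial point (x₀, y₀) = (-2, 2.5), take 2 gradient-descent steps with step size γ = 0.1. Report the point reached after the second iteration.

∇F = (20x³ - 20xy + 2x - 4, -10x² + 10y)
(x₁, y₁) = (-2, 2.5) − 0.1·(-68, -15) = (4.8, 4)
(x₂, y₂) = (4.8, 4) − 0.1·(1833.44, -190.4) = (-178.544, 23.04)

(-178.544, 23.04)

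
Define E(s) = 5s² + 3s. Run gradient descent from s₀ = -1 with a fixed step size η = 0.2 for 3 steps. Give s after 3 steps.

E′(s) = 10s + 3
s₁ = -1 − 0.2·(-7) = 0.4
s₂ = 0.4 − 0.2·7 = -1
s₃ = -1 − 0.2·(-7) = 0.4

0.4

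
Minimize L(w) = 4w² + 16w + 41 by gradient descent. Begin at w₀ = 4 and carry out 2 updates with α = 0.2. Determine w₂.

L′(w) = 8w + 16
w₁ = 4 − 0.2·48 = -5.6
w₂ = -5.6 − 0.2·(-28.8) = 0.16

0.16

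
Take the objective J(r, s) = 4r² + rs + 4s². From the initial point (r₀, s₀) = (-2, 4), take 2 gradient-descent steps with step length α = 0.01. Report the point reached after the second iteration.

(-1.7666, 3.4228)

∇J = (8r + s, r + 8s)
(r₁, s₁) = (-2, 4) − 0.01·(-12, 30) = (-1.88, 3.7)
(r₂, s₂) = (-1.88, 3.7) − 0.01·(-11.34, 27.72) = (-1.7666, 3.4228)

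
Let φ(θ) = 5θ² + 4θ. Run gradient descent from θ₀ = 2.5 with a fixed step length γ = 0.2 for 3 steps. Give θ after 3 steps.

φ′(θ) = 10θ + 4
Step 1: φ′(2.5) = 29; θ₁ = 2.5 − 0.2·29 = -3.3
Step 2: φ′(-3.3) = -29; θ₂ = -3.3 − 0.2·(-29) = 2.5
Step 3: φ′(2.5) = 29; θ₃ = 2.5 − 0.2·29 = -3.3

-3.3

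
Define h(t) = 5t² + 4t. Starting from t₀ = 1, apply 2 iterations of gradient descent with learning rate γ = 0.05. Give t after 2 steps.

-0.05

h′(t) = 10t + 4
t₁ = 1 − 0.05·14 = 0.3
t₂ = 0.3 − 0.05·7 = -0.05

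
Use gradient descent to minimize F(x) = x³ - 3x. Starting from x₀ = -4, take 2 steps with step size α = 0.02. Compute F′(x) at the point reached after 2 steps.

115.33780908

F′(x) = 3x² - 3
x₁ = -4 − 0.02·45 = -4.9
x₂ = -4.9 − 0.02·69.03 = -6.2806
F′(x) at (-6.2806) = 115.33780908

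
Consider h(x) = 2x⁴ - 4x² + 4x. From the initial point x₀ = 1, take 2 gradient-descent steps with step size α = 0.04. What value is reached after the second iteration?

h′(x) = 8x³ - 8x + 4
x₁ = 1 − 0.04·4 = 0.84
x₂ = 0.84 − 0.04·2.021632 = 0.75913472

0.75913472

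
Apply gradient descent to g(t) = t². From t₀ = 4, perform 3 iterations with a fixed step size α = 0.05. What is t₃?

g′(t) = 2t
t₁ = 4 − 0.05·8 = 3.6
t₂ = 3.6 − 0.05·7.2 = 3.24
t₃ = 3.24 − 0.05·6.48 = 2.916

2.916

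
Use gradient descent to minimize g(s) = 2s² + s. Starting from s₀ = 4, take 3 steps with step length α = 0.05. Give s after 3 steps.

g′(s) = 4s + 1
s₁ = 4 − 0.05·17 = 3.15
s₂ = 3.15 − 0.05·13.6 = 2.47
s₃ = 2.47 − 0.05·10.88 = 1.926

1.926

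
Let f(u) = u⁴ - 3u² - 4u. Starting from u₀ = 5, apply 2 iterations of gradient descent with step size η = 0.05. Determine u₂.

f′(u) = 4u³ - 6u - 4
u₁ = 5 − 0.05·466 = -18.3
u₂ = -18.3 − 0.05·(-24408.148) = 1202.1074

1202.1074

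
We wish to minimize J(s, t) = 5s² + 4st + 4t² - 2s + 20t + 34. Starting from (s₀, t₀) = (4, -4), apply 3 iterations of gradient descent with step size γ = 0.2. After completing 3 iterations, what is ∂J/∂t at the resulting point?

∇J = (10s + 4t - 2, 4s + 8t + 20)
Step 1: at (4, -4), ∇J = (22, 4) → (4, -4) − 0.2·(22, 4) = (-0.4, -4.8)
Step 2: at (-0.4, -4.8), ∇J = (-25.2, -20) → (-0.4, -4.8) − 0.2·(-25.2, -20) = (4.64, -0.8)
Step 3: at (4.64, -0.8), ∇J = (41.2, 32.16) → (4.64, -0.8) − 0.2·(41.2, 32.16) = (-3.6, -7.232)
∂J/∂t at (-3.6, -7.232) = -52.256

-52.256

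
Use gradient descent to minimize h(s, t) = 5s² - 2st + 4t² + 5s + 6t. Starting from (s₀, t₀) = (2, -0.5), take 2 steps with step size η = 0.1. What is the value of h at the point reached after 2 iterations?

∇h = (10s - 2t + 5, -2s + 8t + 6)
Step 1: at (2, -0.5), ∇h = (26, -2) → (2, -0.5) − 0.1·(26, -2) = (-0.6, -0.3)
Step 2: at (-0.6, -0.3), ∇h = (-0.4, 4.8) → (-0.6, -0.3) − 0.1·(-0.4, 4.8) = (-0.56, -0.78)
h(-0.56, -0.78) = -4.352

-4.352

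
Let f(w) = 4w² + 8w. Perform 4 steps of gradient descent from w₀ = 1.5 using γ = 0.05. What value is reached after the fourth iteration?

f′(w) = 8w + 8
Step 1: f′(1.5) = 20; w₁ = 1.5 − 0.05·20 = 0.5
Step 2: f′(0.5) = 12; w₂ = 0.5 − 0.05·12 = -0.1
Step 3: f′(-0.1) = 7.2; w₃ = -0.1 − 0.05·7.2 = -0.46
Step 4: f′(-0.46) = 4.32; w₄ = -0.46 − 0.05·4.32 = -0.676

-0.676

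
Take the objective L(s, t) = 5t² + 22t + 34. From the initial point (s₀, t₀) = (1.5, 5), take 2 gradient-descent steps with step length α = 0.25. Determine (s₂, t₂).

(1.5, 14)

∇L = (0, 10t + 22)
Step 1: at (1.5, 5), ∇L = (0, 72) → (1.5, 5) − 0.25·(0, 72) = (1.5, -13)
Step 2: at (1.5, -13), ∇L = (0, -108) → (1.5, -13) − 0.25·(0, -108) = (1.5, 14)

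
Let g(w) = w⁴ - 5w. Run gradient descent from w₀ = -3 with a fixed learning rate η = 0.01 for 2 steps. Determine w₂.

g′(w) = 4w³ - 5
Step 1: g′(-3) = -113; w₁ = -3 − 0.01·(-113) = -1.87
Step 2: g′(-1.87) = -31.156812; w₂ = -1.87 − 0.01·(-31.156812) = -1.55843188

-1.55843188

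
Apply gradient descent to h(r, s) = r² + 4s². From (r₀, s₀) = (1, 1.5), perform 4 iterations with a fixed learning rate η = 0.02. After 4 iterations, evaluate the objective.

2.95227259895808

∇h = (2r, 8s)
Step 1: at (1, 1.5), ∇h = (2, 12) → (1, 1.5) − 0.02·(2, 12) = (0.96, 1.26)
Step 2: at (0.96, 1.26), ∇h = (1.92, 10.08) → (0.96, 1.26) − 0.02·(1.92, 10.08) = (0.9216, 1.0584)
Step 3: at (0.9216, 1.0584), ∇h = (1.8432, 8.4672) → (0.9216, 1.0584) − 0.02·(1.8432, 8.4672) = (0.884736, 0.889056)
Step 4: at (0.884736, 0.889056), ∇h = (1.769472, 7.112448) → (0.884736, 0.889056) − 0.02·(1.769472, 7.112448) = (0.84934656, 0.74680704)
h(0.84934656, 0.74680704) = 2.95227259895808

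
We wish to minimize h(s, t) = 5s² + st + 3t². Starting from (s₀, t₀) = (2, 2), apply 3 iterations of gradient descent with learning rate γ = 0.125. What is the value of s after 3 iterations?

-0.05859375

∇h = (10s + t, s + 6t)
Step 1: at (2, 2), ∇h = (22, 14) → (2, 2) − 0.125·(22, 14) = (-0.75, 0.25)
Step 2: at (-0.75, 0.25), ∇h = (-7.25, 0.75) → (-0.75, 0.25) − 0.125·(-7.25, 0.75) = (0.15625, 0.15625)
Step 3: at (0.15625, 0.15625), ∇h = (1.71875, 1.09375) → (0.15625, 0.15625) − 0.125·(1.71875, 1.09375) = (-0.05859375, 0.01953125)
s = -0.05859375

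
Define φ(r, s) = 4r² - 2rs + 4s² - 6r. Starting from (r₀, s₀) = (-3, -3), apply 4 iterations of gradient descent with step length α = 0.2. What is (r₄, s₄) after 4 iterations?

(0.4944, 0.4944)

∇φ = (8r - 2s - 6, -2r + 8s)
(r₁, s₁) = (-3, -3) − 0.2·(-24, -18) = (1.8, 0.6)
(r₂, s₂) = (1.8, 0.6) − 0.2·(7.2, 1.2) = (0.36, 0.36)
(r₃, s₃) = (0.36, 0.36) − 0.2·(-3.84, 2.16) = (1.128, -0.072)
(r₄, s₄) = (1.128, -0.072) − 0.2·(3.168, -2.832) = (0.4944, 0.4944)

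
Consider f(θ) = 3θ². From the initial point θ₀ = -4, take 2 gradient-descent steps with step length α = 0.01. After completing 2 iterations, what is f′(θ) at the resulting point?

f′(θ) = 6θ
Step 1: f′(-4) = -24; θ₁ = -4 − 0.01·(-24) = -3.76
Step 2: f′(-3.76) = -22.56; θ₂ = -3.76 − 0.01·(-22.56) = -3.5344
f′(θ) at (-3.5344) = -21.2064

-21.2064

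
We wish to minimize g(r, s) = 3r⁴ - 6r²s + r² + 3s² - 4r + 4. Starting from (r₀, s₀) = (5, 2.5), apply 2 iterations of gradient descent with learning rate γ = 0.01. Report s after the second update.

8.015416

∇g = (12r³ - 12rs + 2r - 4, -6r² + 6s)
Step 1: at (5, 2.5), ∇g = (1356, -135) → (5, 2.5) − 0.01·(1356, -135) = (-8.56, 3.85)
Step 2: at (-8.56, 3.85), ∇g = (-7152.312192, -416.5416) → (-8.56, 3.85) − 0.01·(-7152.312192, -416.5416) = (62.96312192, 8.015416)
s = 8.015416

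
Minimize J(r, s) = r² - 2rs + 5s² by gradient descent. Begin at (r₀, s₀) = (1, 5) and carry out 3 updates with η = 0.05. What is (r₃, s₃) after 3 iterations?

∇J = (2r - 2s, -2r + 10s)
(r₁, s₁) = (1, 5) − 0.05·(-8, 48) = (1.4, 2.6)
(r₂, s₂) = (1.4, 2.6) − 0.05·(-2.4, 23.2) = (1.52, 1.44)
(r₃, s₃) = (1.52, 1.44) − 0.05·(0.16, 11.36) = (1.512, 0.872)

(1.512, 0.872)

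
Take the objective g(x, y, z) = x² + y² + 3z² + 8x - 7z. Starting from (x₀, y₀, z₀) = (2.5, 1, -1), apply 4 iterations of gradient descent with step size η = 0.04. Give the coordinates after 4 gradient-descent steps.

∇g = (2x + 8, 2y, 6z - 7)
Step 1: at (2.5, 1, -1), ∇g = (13, 2, -13) → (2.5, 1, -1) − 0.04·(13, 2, -13) = (1.98, 0.92, -0.48)
Step 2: at (1.98, 0.92, -0.48), ∇g = (11.96, 1.84, -9.88) → (1.98, 0.92, -0.48) − 0.04·(11.96, 1.84, -9.88) = (1.5016, 0.8464, -0.0848)
Step 3: at (1.5016, 0.8464, -0.0848), ∇g = (11.0032, 1.6928, -7.5088) → (1.5016, 0.8464, -0.0848) − 0.04·(11.0032, 1.6928, -7.5088) = (1.061472, 0.778688, 0.215552)
Step 4: at (1.061472, 0.778688, 0.215552), ∇g = (10.122944, 1.557376, -5.706688) → (1.061472, 0.778688, 0.215552) − 0.04·(10.122944, 1.557376, -5.706688) = (0.65655424, 0.71639296, 0.44381952)

(0.65655424, 0.71639296, 0.44381952)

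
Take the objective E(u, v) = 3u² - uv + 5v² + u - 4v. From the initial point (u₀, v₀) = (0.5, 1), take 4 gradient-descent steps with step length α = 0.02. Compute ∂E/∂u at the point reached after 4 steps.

2.06586096

∇E = (6u - v + 1, -u + 10v - 4)
(u₁, v₁) = (0.5, 1) − 0.02·(3, 5.5) = (0.44, 0.89)
(u₂, v₂) = (0.44, 0.89) − 0.02·(2.75, 4.46) = (0.385, 0.8008)
(u₃, v₃) = (0.385, 0.8008) − 0.02·(2.5092, 3.623) = (0.334816, 0.72834)
(u₄, v₄) = (0.334816, 0.72834) − 0.02·(2.280556, 2.948584) = (0.28920488, 0.66936832)
∂E/∂u at (0.28920488, 0.66936832) = 2.06586096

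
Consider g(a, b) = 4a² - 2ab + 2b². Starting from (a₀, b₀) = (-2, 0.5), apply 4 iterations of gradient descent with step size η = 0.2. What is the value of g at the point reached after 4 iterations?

2.16841856

∇g = (8a - 2b, -2a + 4b)
(a₁, b₁) = (-2, 0.5) − 0.2·(-17, 6) = (1.4, -0.7)
(a₂, b₂) = (1.4, -0.7) − 0.2·(12.6, -5.6) = (-1.12, 0.42)
(a₃, b₃) = (-1.12, 0.42) − 0.2·(-9.8, 3.92) = (0.84, -0.364)
(a₄, b₄) = (0.84, -0.364) − 0.2·(7.448, -3.136) = (-0.6496, 0.2632)
g(-0.6496, 0.2632) = 2.16841856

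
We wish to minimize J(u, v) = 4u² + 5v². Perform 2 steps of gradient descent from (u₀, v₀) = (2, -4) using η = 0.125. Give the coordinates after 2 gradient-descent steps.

(0, -0.25)

∇J = (8u, 10v)
(u₁, v₁) = (2, -4) − 0.125·(16, -40) = (0, 1)
(u₂, v₂) = (0, 1) − 0.125·(0, 10) = (0, -0.25)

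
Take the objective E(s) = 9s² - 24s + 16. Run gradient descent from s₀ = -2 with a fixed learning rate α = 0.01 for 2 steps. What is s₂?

-0.908

E′(s) = 18s - 24
s₁ = -2 − 0.01·(-60) = -1.4
s₂ = -1.4 − 0.01·(-49.2) = -0.908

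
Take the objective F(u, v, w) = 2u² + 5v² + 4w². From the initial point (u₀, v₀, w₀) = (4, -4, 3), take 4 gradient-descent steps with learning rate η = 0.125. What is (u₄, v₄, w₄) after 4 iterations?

∇F = (4u, 10v, 8w)
Step 1: at (4, -4, 3), ∇F = (16, -40, 24) → (4, -4, 3) − 0.125·(16, -40, 24) = (2, 1, 0)
Step 2: at (2, 1, 0), ∇F = (8, 10, 0) → (2, 1, 0) − 0.125·(8, 10, 0) = (1, -0.25, 0)
Step 3: at (1, -0.25, 0), ∇F = (4, -2.5, 0) → (1, -0.25, 0) − 0.125·(4, -2.5, 0) = (0.5, 0.0625, 0)
Step 4: at (0.5, 0.0625, 0), ∇F = (2, 0.625, 0) → (0.5, 0.0625, 0) − 0.125·(2, 0.625, 0) = (0.25, -0.015625, 0)

(0.25, -0.015625, 0)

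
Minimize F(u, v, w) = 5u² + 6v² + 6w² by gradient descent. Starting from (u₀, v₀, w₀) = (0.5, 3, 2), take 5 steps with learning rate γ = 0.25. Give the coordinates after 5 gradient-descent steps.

∇F = (10u, 12v, 12w)
Step 1: at (0.5, 3, 2), ∇F = (5, 36, 24) → (0.5, 3, 2) − 0.25·(5, 36, 24) = (-0.75, -6, -4)
Step 2: at (-0.75, -6, -4), ∇F = (-7.5, -72, -48) → (-0.75, -6, -4) − 0.25·(-7.5, -72, -48) = (1.125, 12, 8)
Step 3: at (1.125, 12, 8), ∇F = (11.25, 144, 96) → (1.125, 12, 8) − 0.25·(11.25, 144, 96) = (-1.6875, -24, -16)
Step 4: at (-1.6875, -24, -16), ∇F = (-16.875, -288, -192) → (-1.6875, -24, -16) − 0.25·(-16.875, -288, -192) = (2.53125, 48, 32)
Step 5: at (2.53125, 48, 32), ∇F = (25.3125, 576, 384) → (2.53125, 48, 32) − 0.25·(25.3125, 576, 384) = (-3.796875, -96, -64)

(-3.796875, -96, -64)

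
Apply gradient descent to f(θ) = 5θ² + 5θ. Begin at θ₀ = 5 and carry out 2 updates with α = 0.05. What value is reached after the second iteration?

0.875

f′(θ) = 10θ + 5
Step 1: f′(5) = 55; θ₁ = 5 − 0.05·55 = 2.25
Step 2: f′(2.25) = 27.5; θ₂ = 2.25 − 0.05·27.5 = 0.875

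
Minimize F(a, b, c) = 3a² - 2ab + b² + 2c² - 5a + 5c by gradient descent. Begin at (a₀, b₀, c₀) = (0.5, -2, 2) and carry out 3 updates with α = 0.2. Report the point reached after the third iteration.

(0.66, -0.104, -1.224)

∇F = (6a - 2b - 5, -2a + 2b, 4c + 5)
(a₁, b₁, c₁) = (0.5, -2, 2) − 0.2·(2, -5, 13) = (0.1, -1, -0.6)
(a₂, b₂, c₂) = (0.1, -1, -0.6) − 0.2·(-2.4, -2.2, 2.6) = (0.58, -0.56, -1.12)
(a₃, b₃, c₃) = (0.58, -0.56, -1.12) − 0.2·(-0.4, -2.28, 0.52) = (0.66, -0.104, -1.224)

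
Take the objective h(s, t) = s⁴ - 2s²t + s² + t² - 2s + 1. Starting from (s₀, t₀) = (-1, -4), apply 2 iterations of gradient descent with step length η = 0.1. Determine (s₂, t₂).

∇h = (4s³ - 4st + 2s - 2, -2s² + 2t)
(s₁, t₁) = (-1, -4) − 0.1·(-24, -10) = (1.4, -3)
(s₂, t₂) = (1.4, -3) − 0.1·(28.576, -9.92) = (-1.4576, -2.008)

(-1.4576, -2.008)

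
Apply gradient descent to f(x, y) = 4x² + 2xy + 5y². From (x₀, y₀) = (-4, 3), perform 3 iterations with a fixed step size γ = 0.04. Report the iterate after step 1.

(-2.96, 2.12)

∇f = (8x + 2y, 2x + 10y)
Step 1: at (-4, 3), ∇f = (-26, 22) → (-4, 3) − 0.04·(-26, 22) = (-2.96, 2.12)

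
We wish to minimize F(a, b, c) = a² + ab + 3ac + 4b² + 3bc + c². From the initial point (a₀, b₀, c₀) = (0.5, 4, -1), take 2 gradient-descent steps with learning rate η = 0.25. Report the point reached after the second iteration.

(3.75, 6.28125, 0.59375)

∇F = (2a + b + 3c, a + 8b + 3c, 3a + 3b + 2c)
(a₁, b₁, c₁) = (0.5, 4, -1) − 0.25·(2, 29.5, 11.5) = (0, -3.375, -3.875)
(a₂, b₂, c₂) = (0, -3.375, -3.875) − 0.25·(-15, -38.625, -17.875) = (3.75, 6.28125, 0.59375)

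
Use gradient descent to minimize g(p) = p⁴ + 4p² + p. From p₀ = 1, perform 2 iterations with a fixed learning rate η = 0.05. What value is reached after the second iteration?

g′(p) = 4p³ + 8p + 1
p₁ = 1 − 0.05·13 = 0.35
p₂ = 0.35 − 0.05·3.9715 = 0.151425

0.151425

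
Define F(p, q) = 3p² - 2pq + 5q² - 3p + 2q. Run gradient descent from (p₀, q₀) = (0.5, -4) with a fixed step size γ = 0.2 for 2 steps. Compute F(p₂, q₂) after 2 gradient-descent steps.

∇F = (6p - 2q - 3, -2p + 10q + 2)
Step 1: at (0.5, -4), ∇F = (8, -39) → (0.5, -4) − 0.2·(8, -39) = (-1.1, 3.8)
Step 2: at (-1.1, 3.8), ∇F = (-17.2, 42.2) → (-1.1, 3.8) − 0.2·(-17.2, 42.2) = (2.34, -4.64)
F(2.34, -4.64) = 129.49

129.49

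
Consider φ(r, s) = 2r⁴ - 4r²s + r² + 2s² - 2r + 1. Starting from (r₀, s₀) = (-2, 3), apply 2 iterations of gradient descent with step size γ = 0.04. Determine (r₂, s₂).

∇φ = (8r³ - 8rs + 2r - 2, -4r² + 4s)
(r₁, s₁) = (-2, 3) − 0.04·(-22, -4) = (-1.12, 3.16)
(r₂, s₂) = (-1.12, 3.16) − 0.04·(12.834176, 7.6224) = (-1.63336704, 2.855104)

(-1.63336704, 2.855104)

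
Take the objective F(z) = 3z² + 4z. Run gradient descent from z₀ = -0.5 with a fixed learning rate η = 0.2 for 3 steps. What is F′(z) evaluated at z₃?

F′(z) = 6z + 4
Step 1: F′(-0.5) = 1; z₁ = -0.5 − 0.2·1 = -0.7
Step 2: F′(-0.7) = -0.2; z₂ = -0.7 − 0.2·(-0.2) = -0.66
Step 3: F′(-0.66) = 0.04; z₃ = -0.66 − 0.2·0.04 = -0.668
F′(z) at (-0.668) = -0.008

-0.008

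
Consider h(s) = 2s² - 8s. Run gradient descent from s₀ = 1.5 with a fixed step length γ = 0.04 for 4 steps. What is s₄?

h′(s) = 4s - 8
s₁ = 1.5 − 0.04·(-2) = 1.58
s₂ = 1.58 − 0.04·(-1.68) = 1.6472
s₃ = 1.6472 − 0.04·(-1.4112) = 1.703648
s₄ = 1.703648 − 0.04·(-1.185408) = 1.75106432

1.75106432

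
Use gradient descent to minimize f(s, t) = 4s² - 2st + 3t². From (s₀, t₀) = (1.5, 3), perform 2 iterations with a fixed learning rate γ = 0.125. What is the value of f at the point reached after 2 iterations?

∇f = (8s - 2t, -2s + 6t)
Step 1: at (1.5, 3), ∇f = (6, 15) → (1.5, 3) − 0.125·(6, 15) = (0.75, 1.125)
Step 2: at (0.75, 1.125), ∇f = (3.75, 5.25) → (0.75, 1.125) − 0.125·(3.75, 5.25) = (0.28125, 0.46875)
f(0.28125, 0.46875) = 0.7119140625

0.7119140625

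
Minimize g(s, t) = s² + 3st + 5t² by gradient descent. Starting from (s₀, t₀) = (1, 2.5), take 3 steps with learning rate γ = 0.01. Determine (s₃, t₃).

(0.7447685, 1.749156)

∇g = (2s + 3t, 3s + 10t)
Step 1: at (1, 2.5), ∇g = (9.5, 28) → (1, 2.5) − 0.01·(9.5, 28) = (0.905, 2.22)
Step 2: at (0.905, 2.22), ∇g = (8.47, 24.915) → (0.905, 2.22) − 0.01·(8.47, 24.915) = (0.8203, 1.97085)
Step 3: at (0.8203, 1.97085), ∇g = (7.55315, 22.1694) → (0.8203, 1.97085) − 0.01·(7.55315, 22.1694) = (0.7447685, 1.749156)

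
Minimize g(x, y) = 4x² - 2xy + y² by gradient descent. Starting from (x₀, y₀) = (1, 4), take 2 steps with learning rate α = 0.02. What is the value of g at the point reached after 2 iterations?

10.64195328

∇g = (8x - 2y, -2x + 2y)
Step 1: at (1, 4), ∇g = (0, 6) → (1, 4) − 0.02·(0, 6) = (1, 3.88)
Step 2: at (1, 3.88), ∇g = (0.24, 5.76) → (1, 3.88) − 0.02·(0.24, 5.76) = (0.9952, 3.7648)
g(0.9952, 3.7648) = 10.64195328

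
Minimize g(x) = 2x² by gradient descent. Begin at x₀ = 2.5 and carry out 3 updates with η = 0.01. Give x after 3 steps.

2.21184

g′(x) = 4x
x₁ = 2.5 − 0.01·10 = 2.4
x₂ = 2.4 − 0.01·9.6 = 2.304
x₃ = 2.304 − 0.01·9.216 = 2.21184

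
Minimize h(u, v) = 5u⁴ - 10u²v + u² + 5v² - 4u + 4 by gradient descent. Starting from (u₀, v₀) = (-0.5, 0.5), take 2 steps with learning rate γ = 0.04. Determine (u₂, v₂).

(-0.2848, 0.304)

∇h = (20u³ - 20uv + 2u - 4, -10u² + 10v)
Step 1: at (-0.5, 0.5), ∇h = (-2.5, 2.5) → (-0.5, 0.5) − 0.04·(-2.5, 2.5) = (-0.4, 0.4)
Step 2: at (-0.4, 0.4), ∇h = (-2.88, 2.4) → (-0.4, 0.4) − 0.04·(-2.88, 2.4) = (-0.2848, 0.304)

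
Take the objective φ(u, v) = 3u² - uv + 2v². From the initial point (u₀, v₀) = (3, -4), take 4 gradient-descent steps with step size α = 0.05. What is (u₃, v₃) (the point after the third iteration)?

∇φ = (6u - v, -u + 4v)
Step 1: at (3, -4), ∇φ = (22, -19) → (3, -4) − 0.05·(22, -19) = (1.9, -3.05)
Step 2: at (1.9, -3.05), ∇φ = (14.45, -14.1) → (1.9, -3.05) − 0.05·(14.45, -14.1) = (1.1775, -2.345)
Step 3: at (1.1775, -2.345), ∇φ = (9.41, -10.5575) → (1.1775, -2.345) − 0.05·(9.41, -10.5575) = (0.707, -1.817125)

(0.707, -1.817125)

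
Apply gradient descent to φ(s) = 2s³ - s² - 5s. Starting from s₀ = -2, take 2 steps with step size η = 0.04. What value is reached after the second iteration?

φ′(s) = 6s² - 2s - 5
Step 1: φ′(-2) = 23; s₁ = -2 − 0.04·23 = -2.92
Step 2: φ′(-2.92) = 51.9984; s₂ = -2.92 − 0.04·51.9984 = -4.999936

-4.999936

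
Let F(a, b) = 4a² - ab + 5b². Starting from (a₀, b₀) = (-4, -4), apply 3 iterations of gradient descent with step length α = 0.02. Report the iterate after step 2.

∇F = (8a - b, -a + 10b)
Step 1: at (-4, -4), ∇F = (-28, -36) → (-4, -4) − 0.02·(-28, -36) = (-3.44, -3.28)
Step 2: at (-3.44, -3.28), ∇F = (-24.24, -29.36) → (-3.44, -3.28) − 0.02·(-24.24, -29.36) = (-2.9552, -2.6928)

(-2.9552, -2.6928)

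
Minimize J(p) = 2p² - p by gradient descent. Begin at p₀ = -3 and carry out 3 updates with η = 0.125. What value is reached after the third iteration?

J′(p) = 4p - 1
Step 1: J′(-3) = -13; p₁ = -3 − 0.125·(-13) = -1.375
Step 2: J′(-1.375) = -6.5; p₂ = -1.375 − 0.125·(-6.5) = -0.5625
Step 3: J′(-0.5625) = -3.25; p₃ = -0.5625 − 0.125·(-3.25) = -0.15625

-0.15625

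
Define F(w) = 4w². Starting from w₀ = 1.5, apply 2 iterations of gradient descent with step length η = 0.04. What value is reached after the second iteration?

0.6936

F′(w) = 8w
w₁ = 1.5 − 0.04·12 = 1.02
w₂ = 1.02 − 0.04·8.16 = 0.6936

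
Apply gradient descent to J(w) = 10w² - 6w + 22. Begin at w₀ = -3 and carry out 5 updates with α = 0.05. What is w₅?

0.3

J′(w) = 20w - 6
Step 1: J′(-3) = -66; w₁ = -3 − 0.05·(-66) = 0.3
Step 2: J′(0.3) = 0; w₂ = 0.3 − 0.05·0 = 0.3
Step 3: J′(0.3) = 0; w₃ = 0.3 − 0.05·0 = 0.3
Step 4: J′(0.3) = 0; w₄ = 0.3 − 0.05·0 = 0.3
Step 5: J′(0.3) = 0; w₅ = 0.3 − 0.05·0 = 0.3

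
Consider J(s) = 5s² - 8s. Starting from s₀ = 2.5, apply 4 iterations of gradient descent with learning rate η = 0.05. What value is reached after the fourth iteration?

J′(s) = 10s - 8
s₁ = 2.5 − 0.05·17 = 1.65
s₂ = 1.65 − 0.05·8.5 = 1.225
s₃ = 1.225 − 0.05·4.25 = 1.0125
s₄ = 1.0125 − 0.05·2.125 = 0.90625

0.90625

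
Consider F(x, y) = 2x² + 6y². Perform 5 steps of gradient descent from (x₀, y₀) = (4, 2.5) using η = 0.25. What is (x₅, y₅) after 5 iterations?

∇F = (4x, 12y)
Step 1: at (4, 2.5), ∇F = (16, 30) → (4, 2.5) − 0.25·(16, 30) = (0, -5)
Step 2: at (0, -5), ∇F = (0, -60) → (0, -5) − 0.25·(0, -60) = (0, 10)
Step 3: at (0, 10), ∇F = (0, 120) → (0, 10) − 0.25·(0, 120) = (0, -20)
Step 4: at (0, -20), ∇F = (0, -240) → (0, -20) − 0.25·(0, -240) = (0, 40)
Step 5: at (0, 40), ∇F = (0, 480) → (0, 40) − 0.25·(0, 480) = (0, -80)

(0, -80)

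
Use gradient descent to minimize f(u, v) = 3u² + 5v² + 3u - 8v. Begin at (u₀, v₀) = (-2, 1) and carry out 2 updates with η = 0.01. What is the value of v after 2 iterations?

∇f = (6u + 3, 10v - 8)
(u₁, v₁) = (-2, 1) − 0.01·(-9, 2) = (-1.91, 0.98)
(u₂, v₂) = (-1.91, 0.98) − 0.01·(-8.46, 1.8) = (-1.8254, 0.962)
v = 0.962

0.962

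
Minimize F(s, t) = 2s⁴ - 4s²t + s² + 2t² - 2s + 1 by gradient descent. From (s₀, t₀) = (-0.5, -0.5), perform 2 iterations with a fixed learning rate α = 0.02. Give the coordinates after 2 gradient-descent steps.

(-0.28926848, -0.393248)

∇F = (8s³ - 8st + 2s - 2, -4s² + 4t)
(s₁, t₁) = (-0.5, -0.5) − 0.02·(-6, -3) = (-0.38, -0.44)
(s₂, t₂) = (-0.38, -0.44) − 0.02·(-4.536576, -2.3376) = (-0.28926848, -0.393248)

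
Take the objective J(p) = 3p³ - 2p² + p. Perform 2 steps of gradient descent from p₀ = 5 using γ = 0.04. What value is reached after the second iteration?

J′(p) = 9p² - 4p + 1
Step 1: J′(5) = 206; p₁ = 5 − 0.04·206 = -3.24
Step 2: J′(-3.24) = 108.4384; p₂ = -3.24 − 0.04·108.4384 = -7.577536

-7.577536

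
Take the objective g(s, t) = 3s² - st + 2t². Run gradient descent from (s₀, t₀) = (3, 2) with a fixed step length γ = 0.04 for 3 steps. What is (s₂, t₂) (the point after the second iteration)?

∇g = (6s - t, -s + 4t)
Step 1: at (3, 2), ∇g = (16, 5) → (3, 2) − 0.04·(16, 5) = (2.36, 1.8)
Step 2: at (2.36, 1.8), ∇g = (12.36, 4.84) → (2.36, 1.8) − 0.04·(12.36, 4.84) = (1.8656, 1.6064)

(1.8656, 1.6064)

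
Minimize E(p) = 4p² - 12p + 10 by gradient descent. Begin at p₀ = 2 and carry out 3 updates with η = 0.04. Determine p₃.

1.657216

E′(p) = 8p - 12
Step 1: E′(2) = 4; p₁ = 2 − 0.04·4 = 1.84
Step 2: E′(1.84) = 2.72; p₂ = 1.84 − 0.04·2.72 = 1.7312
Step 3: E′(1.7312) = 1.8496; p₃ = 1.7312 − 0.04·1.8496 = 1.657216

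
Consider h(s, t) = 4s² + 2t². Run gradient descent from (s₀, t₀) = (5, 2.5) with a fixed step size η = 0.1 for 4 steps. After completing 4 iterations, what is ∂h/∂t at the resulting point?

∇h = (8s, 4t)
(s₁, t₁) = (5, 2.5) − 0.1·(40, 10) = (1, 1.5)
(s₂, t₂) = (1, 1.5) − 0.1·(8, 6) = (0.2, 0.9)
(s₃, t₃) = (0.2, 0.9) − 0.1·(1.6, 3.6) = (0.04, 0.54)
(s₄, t₄) = (0.04, 0.54) − 0.1·(0.32, 2.16) = (0.008, 0.324)
∂h/∂t at (0.008, 0.324) = 1.296

1.296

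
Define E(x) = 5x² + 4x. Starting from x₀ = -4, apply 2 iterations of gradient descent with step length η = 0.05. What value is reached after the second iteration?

E′(x) = 10x + 4
Step 1: E′(-4) = -36; x₁ = -4 − 0.05·(-36) = -2.2
Step 2: E′(-2.2) = -18; x₂ = -2.2 − 0.05·(-18) = -1.3

-1.3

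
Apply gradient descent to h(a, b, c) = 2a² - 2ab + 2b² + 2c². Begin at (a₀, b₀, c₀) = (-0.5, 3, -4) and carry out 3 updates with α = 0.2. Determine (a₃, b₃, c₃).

(0.284, 0.256, -0.032)

∇h = (4a - 2b, -2a + 4b, 4c)
(a₁, b₁, c₁) = (-0.5, 3, -4) − 0.2·(-8, 13, -16) = (1.1, 0.4, -0.8)
(a₂, b₂, c₂) = (1.1, 0.4, -0.8) − 0.2·(3.6, -0.6, -3.2) = (0.38, 0.52, -0.16)
(a₃, b₃, c₃) = (0.38, 0.52, -0.16) − 0.2·(0.48, 1.32, -0.64) = (0.284, 0.256, -0.032)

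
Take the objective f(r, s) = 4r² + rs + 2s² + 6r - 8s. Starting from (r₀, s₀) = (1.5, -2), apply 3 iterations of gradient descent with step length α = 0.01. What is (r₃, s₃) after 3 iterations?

(1.053184, -1.5775455)

∇f = (8r + s + 6, r + 4s - 8)
(r₁, s₁) = (1.5, -2) − 0.01·(16, -14.5) = (1.34, -1.855)
(r₂, s₂) = (1.34, -1.855) − 0.01·(14.865, -14.08) = (1.19135, -1.7142)
(r₃, s₃) = (1.19135, -1.7142) − 0.01·(13.8166, -13.66545) = (1.053184, -1.5775455)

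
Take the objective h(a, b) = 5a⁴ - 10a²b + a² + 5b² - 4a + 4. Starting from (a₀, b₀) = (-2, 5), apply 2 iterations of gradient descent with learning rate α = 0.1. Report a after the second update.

∇h = (20a³ - 20ab + 2a - 4, -10a² + 10b)
Step 1: at (-2, 5), ∇h = (32, 10) → (-2, 5) − 0.1·(32, 10) = (-5.2, 4)
Step 2: at (-5.2, 4), ∇h = (-2410.56, -230.4) → (-5.2, 4) − 0.1·(-2410.56, -230.4) = (235.856, 27.04)
a = 235.856

235.856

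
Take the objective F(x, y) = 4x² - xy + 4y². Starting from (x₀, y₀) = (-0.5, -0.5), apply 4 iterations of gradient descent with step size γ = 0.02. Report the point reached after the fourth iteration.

(-0.27350408, -0.27350408)

∇F = (8x - y, -x + 8y)
Step 1: at (-0.5, -0.5), ∇F = (-3.5, -3.5) → (-0.5, -0.5) − 0.02·(-3.5, -3.5) = (-0.43, -0.43)
Step 2: at (-0.43, -0.43), ∇F = (-3.01, -3.01) → (-0.43, -0.43) − 0.02·(-3.01, -3.01) = (-0.3698, -0.3698)
Step 3: at (-0.3698, -0.3698), ∇F = (-2.5886, -2.5886) → (-0.3698, -0.3698) − 0.02·(-2.5886, -2.5886) = (-0.318028, -0.318028)
Step 4: at (-0.318028, -0.318028), ∇F = (-2.226196, -2.226196) → (-0.318028, -0.318028) − 0.02·(-2.226196, -2.226196) = (-0.27350408, -0.27350408)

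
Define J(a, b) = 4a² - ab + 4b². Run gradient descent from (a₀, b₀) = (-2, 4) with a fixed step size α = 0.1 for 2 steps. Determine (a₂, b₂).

∇J = (8a - b, -a + 8b)
(a₁, b₁) = (-2, 4) − 0.1·(-20, 34) = (0, 0.6)
(a₂, b₂) = (0, 0.6) − 0.1·(-0.6, 4.8) = (0.06, 0.12)

(0.06, 0.12)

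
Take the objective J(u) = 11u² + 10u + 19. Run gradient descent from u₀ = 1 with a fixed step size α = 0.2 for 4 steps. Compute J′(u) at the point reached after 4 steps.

4276.2752

J′(u) = 22u + 10
u₁ = 1 − 0.2·32 = -5.4
u₂ = -5.4 − 0.2·(-108.8) = 16.36
u₃ = 16.36 − 0.2·369.92 = -57.624
u₄ = -57.624 − 0.2·(-1257.728) = 193.9216
J′(u) at (193.9216) = 4276.2752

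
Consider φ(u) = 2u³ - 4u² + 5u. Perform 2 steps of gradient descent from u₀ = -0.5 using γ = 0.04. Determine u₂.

φ′(u) = 6u² - 8u + 5
u₁ = -0.5 − 0.04·10.5 = -0.92
u₂ = -0.92 − 0.04·17.4384 = -1.617536

-1.617536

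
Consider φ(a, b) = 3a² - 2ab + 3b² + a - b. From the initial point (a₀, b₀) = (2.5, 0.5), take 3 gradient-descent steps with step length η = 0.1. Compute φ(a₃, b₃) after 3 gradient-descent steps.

∇φ = (6a - 2b + 1, -2a + 6b - 1)
Step 1: at (2.5, 0.5), ∇φ = (15, -3) → (2.5, 0.5) − 0.1·(15, -3) = (1, 0.8)
Step 2: at (1, 0.8), ∇φ = (5.4, 1.8) → (1, 0.8) − 0.1·(5.4, 1.8) = (0.46, 0.62)
Step 3: at (0.46, 0.62), ∇φ = (2.52, 1.8) → (0.46, 0.62) − 0.1·(2.52, 1.8) = (0.208, 0.44)
φ(0.208, 0.44) = 0.295552

0.295552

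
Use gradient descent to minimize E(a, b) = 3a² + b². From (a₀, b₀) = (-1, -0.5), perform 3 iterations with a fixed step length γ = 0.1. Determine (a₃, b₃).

(-0.064, -0.256)

∇E = (6a, 2b)
Step 1: at (-1, -0.5), ∇E = (-6, -1) → (-1, -0.5) − 0.1·(-6, -1) = (-0.4, -0.4)
Step 2: at (-0.4, -0.4), ∇E = (-2.4, -0.8) → (-0.4, -0.4) − 0.1·(-2.4, -0.8) = (-0.16, -0.32)
Step 3: at (-0.16, -0.32), ∇E = (-0.96, -0.64) → (-0.16, -0.32) − 0.1·(-0.96, -0.64) = (-0.064, -0.256)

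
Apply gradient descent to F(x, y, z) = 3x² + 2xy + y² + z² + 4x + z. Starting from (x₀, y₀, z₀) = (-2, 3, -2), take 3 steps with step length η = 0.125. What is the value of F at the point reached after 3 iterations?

-0.72259521484375

∇F = (6x + 2y + 4, 2x + 2y, 2z + 1)
(x₁, y₁, z₁) = (-2, 3, -2) − 0.125·(-2, 2, -3) = (-1.75, 2.75, -1.625)
(x₂, y₂, z₂) = (-1.75, 2.75, -1.625) − 0.125·(-1, 2, -2.25) = (-1.625, 2.5, -1.34375)
(x₃, y₃, z₃) = (-1.625, 2.5, -1.34375) − 0.125·(-0.75, 1.75, -1.6875) = (-1.53125, 2.28125, -1.1328125)
F(-1.53125, 2.28125, -1.1328125) = -0.72259521484375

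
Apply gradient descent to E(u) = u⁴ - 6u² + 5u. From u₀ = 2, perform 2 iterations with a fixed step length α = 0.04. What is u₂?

1.47171328

E′(u) = 4u³ - 12u + 5
Step 1: E′(2) = 13; u₁ = 2 − 0.04·13 = 1.48
Step 2: E′(1.48) = 0.207168; u₂ = 1.48 − 0.04·0.207168 = 1.47171328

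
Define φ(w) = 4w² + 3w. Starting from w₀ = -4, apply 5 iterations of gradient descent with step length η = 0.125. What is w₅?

-0.375

φ′(w) = 8w + 3
Step 1: φ′(-4) = -29; w₁ = -4 − 0.125·(-29) = -0.375
Step 2: φ′(-0.375) = 0; w₂ = -0.375 − 0.125·0 = -0.375
Step 3: φ′(-0.375) = 0; w₃ = -0.375 − 0.125·0 = -0.375
Step 4: φ′(-0.375) = 0; w₄ = -0.375 − 0.125·0 = -0.375
Step 5: φ′(-0.375) = 0; w₅ = -0.375 − 0.125·0 = -0.375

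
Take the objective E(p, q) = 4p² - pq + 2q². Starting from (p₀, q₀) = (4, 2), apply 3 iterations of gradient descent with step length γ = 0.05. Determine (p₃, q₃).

(1.03225, 1.3315)

∇E = (8p - q, -p + 4q)
(p₁, q₁) = (4, 2) − 0.05·(30, 4) = (2.5, 1.8)
(p₂, q₂) = (2.5, 1.8) − 0.05·(18.2, 4.7) = (1.59, 1.565)
(p₃, q₃) = (1.59, 1.565) − 0.05·(11.155, 4.67) = (1.03225, 1.3315)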